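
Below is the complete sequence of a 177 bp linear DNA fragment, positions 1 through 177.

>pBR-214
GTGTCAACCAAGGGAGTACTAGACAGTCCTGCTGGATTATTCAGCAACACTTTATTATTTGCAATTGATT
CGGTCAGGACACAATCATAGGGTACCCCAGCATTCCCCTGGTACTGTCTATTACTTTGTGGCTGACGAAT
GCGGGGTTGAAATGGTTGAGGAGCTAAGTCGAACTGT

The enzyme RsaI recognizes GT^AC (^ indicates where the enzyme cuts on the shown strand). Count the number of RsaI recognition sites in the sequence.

GTAC occurs starting at positions 16, 92, 111.
RsaI cuts at 3 sites.

3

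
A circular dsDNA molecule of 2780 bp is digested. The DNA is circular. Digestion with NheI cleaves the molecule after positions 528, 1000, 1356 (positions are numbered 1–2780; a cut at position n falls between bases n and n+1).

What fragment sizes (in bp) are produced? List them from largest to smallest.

Circular molecule, 3 cuts → 3 fragments:
  1000 − 528 = 472 bp
  1356 − 1000 = 356 bp
  wrap: 2780 − 1356 + 528 = 1952 bp
Sorted largest to smallest: 1952, 472, 356 bp.

1952, 472, 356 bp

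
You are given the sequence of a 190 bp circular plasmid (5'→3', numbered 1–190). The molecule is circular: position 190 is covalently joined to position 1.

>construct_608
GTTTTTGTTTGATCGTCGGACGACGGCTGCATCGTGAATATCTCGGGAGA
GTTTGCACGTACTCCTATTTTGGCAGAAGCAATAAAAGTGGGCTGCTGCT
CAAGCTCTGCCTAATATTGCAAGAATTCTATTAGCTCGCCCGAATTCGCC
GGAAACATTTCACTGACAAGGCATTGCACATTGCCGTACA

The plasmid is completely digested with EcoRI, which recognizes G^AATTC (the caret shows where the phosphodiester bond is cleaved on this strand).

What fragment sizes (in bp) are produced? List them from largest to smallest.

EcoRI sites (GAATTC) start at positions 123, 142.
EcoRI cuts after the first base of each site, so after positions 123, 142.
Circular molecule, 2 cuts → 2 fragments:
  124–142 → 19 bp
  143–190 then 1–123 → 48 + 123 = 171 bp
Sorted largest to smallest: 171, 19 bp.

171, 19 bp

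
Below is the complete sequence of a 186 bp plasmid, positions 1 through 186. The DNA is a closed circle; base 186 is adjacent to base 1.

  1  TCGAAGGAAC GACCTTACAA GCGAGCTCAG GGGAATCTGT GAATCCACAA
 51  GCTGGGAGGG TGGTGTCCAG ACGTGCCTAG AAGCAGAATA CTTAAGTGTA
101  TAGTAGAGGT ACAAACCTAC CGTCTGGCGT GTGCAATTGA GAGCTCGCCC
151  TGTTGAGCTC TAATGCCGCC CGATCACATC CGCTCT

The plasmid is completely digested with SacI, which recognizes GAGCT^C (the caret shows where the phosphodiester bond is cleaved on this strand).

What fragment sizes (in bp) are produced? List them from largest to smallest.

118, 54, 14 bp

SacI sites (GAGCTC) start at positions 23, 141, 155.
SacI cuts after base 5 of each site (before the last base), so after positions 27, 145, 159.
Circular molecule, 3 cuts → 3 fragments:
  28–145 → 118 bp
  146–159 → 14 bp
  160–186 then 1–27 → 27 + 27 = 54 bp
Sorted largest to smallest: 118, 54, 14 bp.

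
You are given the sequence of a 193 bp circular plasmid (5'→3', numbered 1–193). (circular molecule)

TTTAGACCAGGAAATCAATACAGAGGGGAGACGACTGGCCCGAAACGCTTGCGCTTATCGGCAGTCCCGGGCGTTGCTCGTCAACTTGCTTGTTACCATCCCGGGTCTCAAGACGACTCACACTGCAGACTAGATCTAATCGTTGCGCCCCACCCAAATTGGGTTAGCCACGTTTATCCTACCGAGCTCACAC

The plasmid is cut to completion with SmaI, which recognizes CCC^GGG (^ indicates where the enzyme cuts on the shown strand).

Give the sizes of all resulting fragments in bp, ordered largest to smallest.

SmaI sites (CCCGGG) start at positions 66, 100.
SmaI cuts after base 3 of each site, so after positions 68, 102.
Circular molecule, 2 cuts → 2 fragments:
  69–102 → 34 bp
  103–193 then 1–68 → 91 + 68 = 159 bp
Sorted largest to smallest: 159, 34 bp.

159, 34 bp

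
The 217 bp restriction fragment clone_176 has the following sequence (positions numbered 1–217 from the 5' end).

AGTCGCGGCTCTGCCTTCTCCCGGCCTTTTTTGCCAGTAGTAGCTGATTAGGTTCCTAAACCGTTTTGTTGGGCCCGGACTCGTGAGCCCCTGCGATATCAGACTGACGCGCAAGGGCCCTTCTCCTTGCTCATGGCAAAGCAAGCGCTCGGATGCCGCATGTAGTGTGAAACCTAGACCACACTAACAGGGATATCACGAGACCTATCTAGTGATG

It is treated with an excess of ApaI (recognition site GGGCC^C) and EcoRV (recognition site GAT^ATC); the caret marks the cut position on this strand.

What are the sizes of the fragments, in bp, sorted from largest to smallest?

ApaI sites (GGGCCC) start at positions 71, 115.
ApaI cuts after base 5 of each site (before the last base), so after positions 75, 119.
EcoRV sites (GATATC) start at positions 95, 192.
EcoRV cuts after base 3 of each site, so after positions 97, 194.
Combined cut positions: 75, 97, 119, 194.
Linear molecule, 4 cuts → 5 fragments:
  1–75 → 75 bp
  76–97 → 22 bp
  98–119 → 22 bp
  120–194 → 75 bp
  195–217 → 23 bp
Sorted largest to smallest: 75, 75, 23, 22, 22 bp.

75, 75, 23, 22, 22 bp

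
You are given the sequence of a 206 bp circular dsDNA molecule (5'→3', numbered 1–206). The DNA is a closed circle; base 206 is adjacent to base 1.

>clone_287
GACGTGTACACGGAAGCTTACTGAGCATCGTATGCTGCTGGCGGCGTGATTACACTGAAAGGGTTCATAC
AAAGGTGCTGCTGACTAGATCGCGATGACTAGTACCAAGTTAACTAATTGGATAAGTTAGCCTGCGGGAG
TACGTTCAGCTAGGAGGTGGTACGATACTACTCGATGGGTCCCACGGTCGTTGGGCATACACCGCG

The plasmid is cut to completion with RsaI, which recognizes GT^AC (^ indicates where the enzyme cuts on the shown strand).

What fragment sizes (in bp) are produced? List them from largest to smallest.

96, 52, 38, 20 bp

RsaI sites (GTAC) start at positions 6, 102, 140, 160.
RsaI cuts after base 2 of each site, so after positions 7, 103, 141, 161.
Circular molecule, 4 cuts → 4 fragments:
  8–103 → 96 bp
  104–141 → 38 bp
  142–161 → 20 bp
  162–206 then 1–7 → 45 + 7 = 52 bp
Sorted largest to smallest: 96, 52, 38, 20 bp.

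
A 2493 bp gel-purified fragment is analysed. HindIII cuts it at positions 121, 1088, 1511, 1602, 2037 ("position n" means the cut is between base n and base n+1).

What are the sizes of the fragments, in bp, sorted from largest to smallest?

967, 456, 435, 423, 121, 91 bp

Linear molecule, 5 cuts → 6 fragments:
  121 − 0 = 121 bp
  1088 − 121 = 967 bp
  1511 − 1088 = 423 bp
  1602 − 1511 = 91 bp
  2037 − 1602 = 435 bp
  2493 − 2037 = 456 bp
Sorted largest to smallest: 967, 456, 435, 423, 121, 91 bp.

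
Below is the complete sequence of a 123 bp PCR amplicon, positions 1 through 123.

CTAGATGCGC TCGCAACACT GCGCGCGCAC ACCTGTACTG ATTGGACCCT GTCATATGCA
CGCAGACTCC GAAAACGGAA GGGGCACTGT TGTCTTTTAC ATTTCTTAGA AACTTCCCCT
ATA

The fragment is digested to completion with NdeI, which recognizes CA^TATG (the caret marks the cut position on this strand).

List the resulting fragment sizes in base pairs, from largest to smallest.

69, 54 bp

The NdeI site (CATATG) starts at position 53.
NdeI cuts after base 2 of each site, so after position 54.
Linear molecule, 1 cut → 2 fragments:
  1–54 → 54 bp
  55–123 → 69 bp
Sorted largest to smallest: 69, 54 bp.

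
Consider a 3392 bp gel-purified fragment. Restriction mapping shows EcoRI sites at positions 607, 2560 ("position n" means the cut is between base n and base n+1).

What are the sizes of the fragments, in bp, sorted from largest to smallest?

1953, 832, 607 bp

Linear molecule, 2 cuts → 3 fragments:
  607 − 0 = 607 bp
  2560 − 607 = 1953 bp
  3392 − 2560 = 832 bp
Sorted largest to smallest: 1953, 832, 607 bp.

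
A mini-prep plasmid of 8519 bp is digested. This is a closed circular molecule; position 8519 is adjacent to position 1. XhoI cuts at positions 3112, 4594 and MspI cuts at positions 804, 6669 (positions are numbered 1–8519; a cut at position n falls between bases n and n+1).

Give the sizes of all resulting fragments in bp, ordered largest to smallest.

2654, 2308, 2075, 1482 bp

Combined cut positions (sorted): 804, 3112, 4594, 6669.
Circular molecule, 4 cuts → 4 fragments:
  3112 − 804 = 2308 bp
  4594 − 3112 = 1482 bp
  6669 − 4594 = 2075 bp
  wrap: 8519 − 6669 + 804 = 2654 bp
Sorted largest to smallest: 2654, 2308, 2075, 1482 bp.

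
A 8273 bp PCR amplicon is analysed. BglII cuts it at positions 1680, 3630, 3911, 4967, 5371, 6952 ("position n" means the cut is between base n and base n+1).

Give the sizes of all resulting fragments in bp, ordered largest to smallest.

Linear molecule, 6 cuts → 7 fragments:
  1680 − 0 = 1680 bp
  3630 − 1680 = 1950 bp
  3911 − 3630 = 281 bp
  4967 − 3911 = 1056 bp
  5371 − 4967 = 404 bp
  6952 − 5371 = 1581 bp
  8273 − 6952 = 1321 bp
Sorted largest to smallest: 1950, 1680, 1581, 1321, 1056, 404, 281 bp.

1950, 1680, 1581, 1321, 1056, 404, 281 bp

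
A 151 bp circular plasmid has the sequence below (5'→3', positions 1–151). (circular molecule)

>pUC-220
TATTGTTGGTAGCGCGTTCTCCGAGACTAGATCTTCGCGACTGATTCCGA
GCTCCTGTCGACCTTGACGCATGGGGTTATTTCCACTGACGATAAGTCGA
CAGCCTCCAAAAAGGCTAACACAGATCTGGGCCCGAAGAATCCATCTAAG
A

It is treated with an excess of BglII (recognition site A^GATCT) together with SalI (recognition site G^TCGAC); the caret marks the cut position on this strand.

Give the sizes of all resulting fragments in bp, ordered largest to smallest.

57, 39, 28, 27 bp

BglII sites (AGATCT) start at positions 29, 123.
BglII cuts after the first base of each site, so after positions 29, 123.
SalI sites (GTCGAC) start at positions 57, 96.
SalI cuts after the first base of each site, so after positions 57, 96.
Combined cut positions: 29, 57, 96, 123.
Circular molecule, 4 cuts → 4 fragments:
  30–57 → 28 bp
  58–96 → 39 bp
  97–123 → 27 bp
  124–151 then 1–29 → 28 + 29 = 57 bp
Sorted largest to smallest: 57, 39, 28, 27 bp.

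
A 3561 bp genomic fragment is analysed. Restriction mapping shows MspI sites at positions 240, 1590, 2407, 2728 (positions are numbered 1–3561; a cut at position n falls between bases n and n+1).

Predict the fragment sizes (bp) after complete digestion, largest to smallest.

1350, 833, 817, 321, 240 bp

Linear molecule, 4 cuts → 5 fragments:
  240 − 0 = 240 bp
  1590 − 240 = 1350 bp
  2407 − 1590 = 817 bp
  2728 − 2407 = 321 bp
  3561 − 2728 = 833 bp
Sorted largest to smallest: 1350, 833, 817, 321, 240 bp.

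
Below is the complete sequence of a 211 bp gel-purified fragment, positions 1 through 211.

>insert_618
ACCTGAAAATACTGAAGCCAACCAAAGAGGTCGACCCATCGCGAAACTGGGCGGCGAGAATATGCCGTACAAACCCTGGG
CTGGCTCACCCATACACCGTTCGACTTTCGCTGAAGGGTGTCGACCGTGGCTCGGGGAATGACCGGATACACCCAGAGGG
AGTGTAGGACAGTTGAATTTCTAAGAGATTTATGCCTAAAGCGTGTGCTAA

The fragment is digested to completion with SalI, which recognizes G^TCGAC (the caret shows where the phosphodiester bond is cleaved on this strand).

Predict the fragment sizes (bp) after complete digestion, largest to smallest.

SalI sites (GTCGAC) start at positions 30, 120.
SalI cuts after the first base of each site, so after positions 30, 120.
Linear molecule, 2 cuts → 3 fragments:
  1–30 → 30 bp
  31–120 → 90 bp
  121–211 → 91 bp
Sorted largest to smallest: 91, 90, 30 bp.

91, 90, 30 bp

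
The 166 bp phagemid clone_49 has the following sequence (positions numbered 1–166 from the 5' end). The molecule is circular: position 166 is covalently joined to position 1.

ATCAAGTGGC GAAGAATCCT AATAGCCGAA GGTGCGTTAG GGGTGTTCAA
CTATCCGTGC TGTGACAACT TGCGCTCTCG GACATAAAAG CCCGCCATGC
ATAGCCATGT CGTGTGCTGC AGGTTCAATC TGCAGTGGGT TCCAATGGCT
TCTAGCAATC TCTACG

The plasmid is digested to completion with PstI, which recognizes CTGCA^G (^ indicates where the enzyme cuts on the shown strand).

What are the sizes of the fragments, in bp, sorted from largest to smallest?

PstI sites (CTGCAG) start at positions 117, 130.
PstI cuts after base 5 of each site (before the last base), so after positions 121, 134.
Circular molecule, 2 cuts → 2 fragments:
  122–134 → 13 bp
  135–166 then 1–121 → 32 + 121 = 153 bp
Sorted largest to smallest: 153, 13 bp.

153, 13 bp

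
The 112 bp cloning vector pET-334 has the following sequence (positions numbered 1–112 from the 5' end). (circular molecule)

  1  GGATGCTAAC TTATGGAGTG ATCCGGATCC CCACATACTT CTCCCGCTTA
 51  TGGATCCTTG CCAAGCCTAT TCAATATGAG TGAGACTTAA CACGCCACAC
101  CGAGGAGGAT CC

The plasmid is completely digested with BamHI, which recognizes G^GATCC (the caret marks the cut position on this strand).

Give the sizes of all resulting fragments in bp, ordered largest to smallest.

BamHI sites (GGATCC) start at positions 25, 52, 107.
BamHI cuts after the first base of each site, so after positions 25, 52, 107.
Circular molecule, 3 cuts → 3 fragments:
  26–52 → 27 bp
  53–107 → 55 bp
  108–112 then 1–25 → 5 + 25 = 30 bp
Sorted largest to smallest: 55, 30, 27 bp.

55, 30, 27 bp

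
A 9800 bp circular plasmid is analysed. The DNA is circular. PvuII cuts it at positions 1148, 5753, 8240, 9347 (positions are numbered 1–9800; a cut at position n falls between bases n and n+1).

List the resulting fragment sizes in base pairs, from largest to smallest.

4605, 2487, 1601, 1107 bp

Circular molecule, 4 cuts → 4 fragments:
  5753 − 1148 = 4605 bp
  8240 − 5753 = 2487 bp
  9347 − 8240 = 1107 bp
  wrap: 9800 − 9347 + 1148 = 1601 bp
Sorted largest to smallest: 4605, 2487, 1601, 1107 bp.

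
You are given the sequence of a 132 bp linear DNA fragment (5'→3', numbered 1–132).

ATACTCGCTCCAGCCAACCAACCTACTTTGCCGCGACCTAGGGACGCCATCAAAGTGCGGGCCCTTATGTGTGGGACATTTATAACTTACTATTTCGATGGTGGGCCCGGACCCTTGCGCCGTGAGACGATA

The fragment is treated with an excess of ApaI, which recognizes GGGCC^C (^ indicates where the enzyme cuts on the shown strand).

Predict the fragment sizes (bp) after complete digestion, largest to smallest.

63, 44, 25 bp

ApaI sites (GGGCCC) start at positions 59, 103.
ApaI cuts after base 5 of each site (before the last base), so after positions 63, 107.
Linear molecule, 2 cuts → 3 fragments:
  1–63 → 63 bp
  64–107 → 44 bp
  108–132 → 25 bp
Sorted largest to smallest: 63, 44, 25 bp.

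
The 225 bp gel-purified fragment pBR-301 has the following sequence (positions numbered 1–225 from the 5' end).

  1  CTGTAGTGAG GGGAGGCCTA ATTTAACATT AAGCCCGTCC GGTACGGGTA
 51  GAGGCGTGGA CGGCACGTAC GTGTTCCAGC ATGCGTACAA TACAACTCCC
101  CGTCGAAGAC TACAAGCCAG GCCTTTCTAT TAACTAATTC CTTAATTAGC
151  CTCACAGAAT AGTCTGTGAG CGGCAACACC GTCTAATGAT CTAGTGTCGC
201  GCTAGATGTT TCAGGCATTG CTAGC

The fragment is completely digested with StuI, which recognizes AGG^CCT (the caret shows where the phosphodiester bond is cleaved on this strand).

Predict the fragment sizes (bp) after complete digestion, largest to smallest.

StuI sites (AGGCCT) start at positions 14, 119.
StuI cuts after base 3 of each site, so after positions 16, 121.
Linear molecule, 2 cuts → 3 fragments:
  1–16 → 16 bp
  17–121 → 105 bp
  122–225 → 104 bp
Sorted largest to smallest: 105, 104, 16 bp.

105, 104, 16 bp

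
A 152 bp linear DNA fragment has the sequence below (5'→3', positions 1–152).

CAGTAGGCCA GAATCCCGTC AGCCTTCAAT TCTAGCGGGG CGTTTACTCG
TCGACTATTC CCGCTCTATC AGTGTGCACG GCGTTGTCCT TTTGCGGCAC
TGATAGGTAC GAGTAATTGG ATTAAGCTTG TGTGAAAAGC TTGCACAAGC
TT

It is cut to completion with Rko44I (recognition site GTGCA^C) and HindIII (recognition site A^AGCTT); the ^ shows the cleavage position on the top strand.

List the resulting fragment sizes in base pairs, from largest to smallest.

78, 46, 13, 10, 5 bp

The Rko44I site (GTGCAC) starts at position 74.
Rko44I cuts after base 5 of each site (before the last base), so after position 78.
HindIII sites (AAGCTT) start at positions 124, 137, 147.
HindIII cuts after the first base of each site, so after positions 124, 137, 147.
Combined cut positions: 78, 124, 137, 147.
Linear molecule, 4 cuts → 5 fragments:
  1–78 → 78 bp
  79–124 → 46 bp
  125–137 → 13 bp
  138–147 → 10 bp
  148–152 → 5 bp
Sorted largest to smallest: 78, 46, 13, 10, 5 bp.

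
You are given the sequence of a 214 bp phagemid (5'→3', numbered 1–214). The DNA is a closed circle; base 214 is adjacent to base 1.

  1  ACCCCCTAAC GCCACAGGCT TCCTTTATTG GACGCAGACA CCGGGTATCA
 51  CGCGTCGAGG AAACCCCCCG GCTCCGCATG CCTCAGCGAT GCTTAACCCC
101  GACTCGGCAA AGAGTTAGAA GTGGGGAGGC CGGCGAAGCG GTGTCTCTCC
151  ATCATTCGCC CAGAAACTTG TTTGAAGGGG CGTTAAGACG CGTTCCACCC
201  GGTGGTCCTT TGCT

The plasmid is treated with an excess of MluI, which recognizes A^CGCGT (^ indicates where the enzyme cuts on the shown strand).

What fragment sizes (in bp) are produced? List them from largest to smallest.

138, 76 bp

MluI sites (ACGCGT) start at positions 50, 188.
MluI cuts after the first base of each site, so after positions 50, 188.
Circular molecule, 2 cuts → 2 fragments:
  51–188 → 138 bp
  189–214 then 1–50 → 26 + 50 = 76 bp
Sorted largest to smallest: 138, 76 bp.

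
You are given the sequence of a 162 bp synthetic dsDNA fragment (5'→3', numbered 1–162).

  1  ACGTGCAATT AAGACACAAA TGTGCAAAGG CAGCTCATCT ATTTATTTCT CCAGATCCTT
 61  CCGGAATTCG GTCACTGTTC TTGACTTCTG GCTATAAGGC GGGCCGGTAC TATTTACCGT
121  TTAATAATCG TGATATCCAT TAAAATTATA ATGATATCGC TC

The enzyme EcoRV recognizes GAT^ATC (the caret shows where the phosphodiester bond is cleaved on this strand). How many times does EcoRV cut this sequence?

GATATC occurs starting at positions 132, 153.
EcoRV cuts at 2 sites.

2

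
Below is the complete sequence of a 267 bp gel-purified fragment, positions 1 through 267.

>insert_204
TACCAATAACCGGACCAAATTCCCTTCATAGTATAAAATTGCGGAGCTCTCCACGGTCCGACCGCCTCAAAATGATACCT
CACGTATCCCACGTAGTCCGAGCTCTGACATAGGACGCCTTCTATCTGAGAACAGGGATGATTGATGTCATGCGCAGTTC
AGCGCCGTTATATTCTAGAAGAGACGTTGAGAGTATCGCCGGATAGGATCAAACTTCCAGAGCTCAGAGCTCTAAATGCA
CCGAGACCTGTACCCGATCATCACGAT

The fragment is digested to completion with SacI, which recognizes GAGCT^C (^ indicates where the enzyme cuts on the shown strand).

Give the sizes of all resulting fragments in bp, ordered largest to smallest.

120, 56, 48, 36, 7 bp

SacI sites (GAGCTC) start at positions 44, 100, 220, 227.
SacI cuts after base 5 of each site (before the last base), so after positions 48, 104, 224, 231.
Linear molecule, 4 cuts → 5 fragments:
  1–48 → 48 bp
  49–104 → 56 bp
  105–224 → 120 bp
  225–231 → 7 bp
  232–267 → 36 bp
Sorted largest to smallest: 120, 56, 48, 36, 7 bp.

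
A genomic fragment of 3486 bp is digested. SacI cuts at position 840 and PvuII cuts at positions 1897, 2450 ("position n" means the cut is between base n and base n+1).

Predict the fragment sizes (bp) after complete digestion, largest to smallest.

1057, 1036, 840, 553 bp

Combined cut positions (sorted): 840, 1897, 2450.
Linear molecule, 3 cuts → 4 fragments:
  840 − 0 = 840 bp
  1897 − 840 = 1057 bp
  2450 − 1897 = 553 bp
  3486 − 2450 = 1036 bp
Sorted largest to smallest: 1057, 1036, 840, 553 bp.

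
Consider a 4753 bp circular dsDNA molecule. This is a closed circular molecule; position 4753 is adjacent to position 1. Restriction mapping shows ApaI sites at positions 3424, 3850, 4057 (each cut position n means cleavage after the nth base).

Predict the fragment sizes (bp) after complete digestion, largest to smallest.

Circular molecule, 3 cuts → 3 fragments:
  3850 − 3424 = 426 bp
  4057 − 3850 = 207 bp
  wrap: 4753 − 4057 + 3424 = 4120 bp
Sorted largest to smallest: 4120, 426, 207 bp.

4120, 426, 207 bp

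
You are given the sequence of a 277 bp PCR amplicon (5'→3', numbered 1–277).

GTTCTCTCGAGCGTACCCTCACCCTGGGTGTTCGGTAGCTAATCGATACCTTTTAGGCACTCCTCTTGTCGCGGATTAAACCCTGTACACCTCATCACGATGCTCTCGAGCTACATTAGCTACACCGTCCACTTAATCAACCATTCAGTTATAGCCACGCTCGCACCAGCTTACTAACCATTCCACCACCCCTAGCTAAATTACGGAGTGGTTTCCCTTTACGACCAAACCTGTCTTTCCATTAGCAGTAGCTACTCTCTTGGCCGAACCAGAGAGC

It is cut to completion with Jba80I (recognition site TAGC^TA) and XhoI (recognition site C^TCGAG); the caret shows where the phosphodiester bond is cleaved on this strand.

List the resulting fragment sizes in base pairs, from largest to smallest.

76, 66, 56, 33, 25, 15, 6 bp

Jba80I sites (TAGCTA) start at positions 36, 117, 193, 249.
Jba80I cuts after base 4 of each site, so after positions 39, 120, 196, 252.
XhoI sites (CTCGAG) start at positions 6, 105.
XhoI cuts after the first base of each site, so after positions 6, 105.
Combined cut positions: 6, 39, 105, 120, 196, 252.
Linear molecule, 6 cuts → 7 fragments:
  1–6 → 6 bp
  7–39 → 33 bp
  40–105 → 66 bp
  106–120 → 15 bp
  121–196 → 76 bp
  197–252 → 56 bp
  253–277 → 25 bp
Sorted largest to smallest: 76, 66, 56, 33, 25, 15, 6 bp.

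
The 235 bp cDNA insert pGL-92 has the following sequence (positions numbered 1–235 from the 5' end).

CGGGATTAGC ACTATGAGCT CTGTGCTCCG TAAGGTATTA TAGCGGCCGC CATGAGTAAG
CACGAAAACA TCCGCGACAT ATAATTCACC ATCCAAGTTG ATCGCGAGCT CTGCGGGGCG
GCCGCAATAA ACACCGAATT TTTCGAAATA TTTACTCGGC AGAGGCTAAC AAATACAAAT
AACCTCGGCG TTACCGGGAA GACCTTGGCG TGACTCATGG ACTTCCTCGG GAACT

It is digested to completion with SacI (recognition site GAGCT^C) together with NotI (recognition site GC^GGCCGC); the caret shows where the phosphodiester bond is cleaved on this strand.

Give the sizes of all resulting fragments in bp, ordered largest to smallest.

SacI sites (GAGCTC) start at positions 16, 106.
SacI cuts after base 5 of each site (before the last base), so after positions 20, 110.
NotI sites (GCGGCCGC) start at positions 43, 118.
NotI cuts after base 2 of each site, so after positions 44, 119.
Combined cut positions: 20, 44, 110, 119.
Linear molecule, 4 cuts → 5 fragments:
  1–20 → 20 bp
  21–44 → 24 bp
  45–110 → 66 bp
  111–119 → 9 bp
  120–235 → 116 bp
Sorted largest to smallest: 116, 66, 24, 20, 9 bp.

116, 66, 24, 20, 9 bp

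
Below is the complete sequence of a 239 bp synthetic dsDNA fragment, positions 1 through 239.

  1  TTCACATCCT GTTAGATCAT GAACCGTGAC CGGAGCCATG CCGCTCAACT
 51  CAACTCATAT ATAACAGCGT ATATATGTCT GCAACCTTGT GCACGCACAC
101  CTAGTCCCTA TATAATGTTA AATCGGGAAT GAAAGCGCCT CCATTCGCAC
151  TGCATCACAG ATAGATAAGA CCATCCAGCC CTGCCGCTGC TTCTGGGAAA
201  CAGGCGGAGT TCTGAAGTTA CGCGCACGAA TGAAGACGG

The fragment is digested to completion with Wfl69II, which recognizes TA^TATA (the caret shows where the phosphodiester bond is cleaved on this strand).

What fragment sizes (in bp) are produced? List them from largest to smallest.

Wfl69II sites (TATATA) start at positions 58, 70, 109.
Wfl69II cuts after base 2 of each site, so after positions 59, 71, 110.
Linear molecule, 3 cuts → 4 fragments:
  1–59 → 59 bp
  60–71 → 12 bp
  72–110 → 39 bp
  111–239 → 129 bp
Sorted largest to smallest: 129, 59, 39, 12 bp.

129, 59, 39, 12 bp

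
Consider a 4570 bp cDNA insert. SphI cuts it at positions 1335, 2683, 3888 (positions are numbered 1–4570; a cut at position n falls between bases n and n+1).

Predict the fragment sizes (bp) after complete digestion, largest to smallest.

1348, 1335, 1205, 682 bp

Linear molecule, 3 cuts → 4 fragments:
  1335 − 0 = 1335 bp
  2683 − 1335 = 1348 bp
  3888 − 2683 = 1205 bp
  4570 − 3888 = 682 bp
Sorted largest to smallest: 1348, 1335, 1205, 682 bp.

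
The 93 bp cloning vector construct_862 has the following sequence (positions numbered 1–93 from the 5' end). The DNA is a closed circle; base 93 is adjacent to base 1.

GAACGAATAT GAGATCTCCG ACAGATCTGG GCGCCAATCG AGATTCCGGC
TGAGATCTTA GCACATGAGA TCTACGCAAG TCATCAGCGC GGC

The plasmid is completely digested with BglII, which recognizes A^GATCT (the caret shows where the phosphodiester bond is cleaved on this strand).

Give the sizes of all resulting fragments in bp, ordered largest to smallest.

BglII sites (AGATCT) start at positions 12, 23, 53, 68.
BglII cuts after the first base of each site, so after positions 12, 23, 53, 68.
Circular molecule, 4 cuts → 4 fragments:
  13–23 → 11 bp
  24–53 → 30 bp
  54–68 → 15 bp
  69–93 then 1–12 → 25 + 12 = 37 bp
Sorted largest to smallest: 37, 30, 15, 11 bp.

37, 30, 15, 11 bp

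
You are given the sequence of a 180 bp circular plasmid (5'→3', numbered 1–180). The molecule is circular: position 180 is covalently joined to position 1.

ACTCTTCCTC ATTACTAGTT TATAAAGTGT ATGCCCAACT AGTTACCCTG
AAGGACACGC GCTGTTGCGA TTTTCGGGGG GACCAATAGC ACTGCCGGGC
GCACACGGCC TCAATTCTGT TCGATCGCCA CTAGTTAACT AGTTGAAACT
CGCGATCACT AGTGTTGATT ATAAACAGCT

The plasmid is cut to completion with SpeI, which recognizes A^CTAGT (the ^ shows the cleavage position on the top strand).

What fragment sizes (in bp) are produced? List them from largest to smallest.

SpeI sites (ACTAGT) start at positions 14, 38, 130, 138, 158.
SpeI cuts after the first base of each site, so after positions 14, 38, 130, 138, 158.
Circular molecule, 5 cuts → 5 fragments:
  15–38 → 24 bp
  39–130 → 92 bp
  131–138 → 8 bp
  139–158 → 20 bp
  159–180 then 1–14 → 22 + 14 = 36 bp
Sorted largest to smallest: 92, 36, 24, 20, 8 bp.

92, 36, 24, 20, 8 bp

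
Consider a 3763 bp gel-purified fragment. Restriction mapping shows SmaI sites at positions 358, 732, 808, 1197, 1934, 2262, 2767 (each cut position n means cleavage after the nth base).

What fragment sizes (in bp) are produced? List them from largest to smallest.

Linear molecule, 7 cuts → 8 fragments:
  358 − 0 = 358 bp
  732 − 358 = 374 bp
  808 − 732 = 76 bp
  1197 − 808 = 389 bp
  1934 − 1197 = 737 bp
  2262 − 1934 = 328 bp
  2767 − 2262 = 505 bp
  3763 − 2767 = 996 bp
Sorted largest to smallest: 996, 737, 505, 389, 374, 358, 328, 76 bp.

996, 737, 505, 389, 374, 358, 328, 76 bp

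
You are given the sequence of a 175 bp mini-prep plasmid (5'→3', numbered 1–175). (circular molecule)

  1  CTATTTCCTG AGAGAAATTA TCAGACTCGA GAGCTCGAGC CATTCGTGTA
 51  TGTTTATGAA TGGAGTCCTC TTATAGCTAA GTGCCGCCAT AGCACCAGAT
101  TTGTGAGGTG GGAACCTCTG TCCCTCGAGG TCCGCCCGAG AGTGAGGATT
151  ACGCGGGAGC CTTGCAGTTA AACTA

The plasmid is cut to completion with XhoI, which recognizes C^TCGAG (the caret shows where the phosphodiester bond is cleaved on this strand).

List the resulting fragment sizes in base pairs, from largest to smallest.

XhoI sites (CTCGAG) start at positions 26, 34, 124.
XhoI cuts after the first base of each site, so after positions 26, 34, 124.
Circular molecule, 3 cuts → 3 fragments:
  27–34 → 8 bp
  35–124 → 90 bp
  125–175 then 1–26 → 51 + 26 = 77 bp
Sorted largest to smallest: 90, 77, 8 bp.

90, 77, 8 bp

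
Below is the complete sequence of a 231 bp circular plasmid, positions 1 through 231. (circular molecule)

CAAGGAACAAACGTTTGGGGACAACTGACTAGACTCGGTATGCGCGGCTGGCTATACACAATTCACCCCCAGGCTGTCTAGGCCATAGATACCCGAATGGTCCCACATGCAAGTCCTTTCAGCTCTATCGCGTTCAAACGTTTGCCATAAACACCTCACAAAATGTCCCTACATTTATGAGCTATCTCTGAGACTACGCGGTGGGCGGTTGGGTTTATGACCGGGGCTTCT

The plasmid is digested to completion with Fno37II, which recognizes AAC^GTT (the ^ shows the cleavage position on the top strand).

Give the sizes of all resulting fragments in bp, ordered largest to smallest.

127, 104 bp

Fno37II sites (AACGTT) start at positions 10, 137.
Fno37II cuts after base 3 of each site, so after positions 12, 139.
Circular molecule, 2 cuts → 2 fragments:
  13–139 → 127 bp
  140–231 then 1–12 → 92 + 12 = 104 bp
Sorted largest to smallest: 127, 104 bp.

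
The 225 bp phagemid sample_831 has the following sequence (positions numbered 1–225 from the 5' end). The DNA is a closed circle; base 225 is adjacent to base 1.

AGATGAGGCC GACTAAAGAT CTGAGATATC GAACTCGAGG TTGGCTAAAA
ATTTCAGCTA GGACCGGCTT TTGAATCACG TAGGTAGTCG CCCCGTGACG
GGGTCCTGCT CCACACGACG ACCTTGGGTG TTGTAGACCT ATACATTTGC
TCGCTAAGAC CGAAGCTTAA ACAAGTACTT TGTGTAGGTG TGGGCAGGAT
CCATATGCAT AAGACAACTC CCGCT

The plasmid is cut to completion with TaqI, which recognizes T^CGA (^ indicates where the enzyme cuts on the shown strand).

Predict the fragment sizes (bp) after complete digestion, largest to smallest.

219, 6 bp

TaqI sites (TCGA) start at positions 29, 35.
TaqI cuts after the first base of each site, so after positions 29, 35.
Circular molecule, 2 cuts → 2 fragments:
  30–35 → 6 bp
  36–225 then 1–29 → 190 + 29 = 219 bp
Sorted largest to smallest: 219, 6 bp.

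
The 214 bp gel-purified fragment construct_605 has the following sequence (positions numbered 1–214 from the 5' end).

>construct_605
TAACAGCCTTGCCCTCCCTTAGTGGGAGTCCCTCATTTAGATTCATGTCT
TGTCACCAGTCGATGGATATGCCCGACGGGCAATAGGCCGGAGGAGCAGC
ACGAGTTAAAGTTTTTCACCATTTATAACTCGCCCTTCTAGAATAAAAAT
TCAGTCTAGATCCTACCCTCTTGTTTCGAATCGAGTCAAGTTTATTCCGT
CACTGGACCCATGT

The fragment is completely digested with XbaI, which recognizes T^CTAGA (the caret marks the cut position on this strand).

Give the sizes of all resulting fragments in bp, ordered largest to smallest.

XbaI sites (TCTAGA) start at positions 137, 155.
XbaI cuts after the first base of each site, so after positions 137, 155.
Linear molecule, 2 cuts → 3 fragments:
  1–137 → 137 bp
  138–155 → 18 bp
  156–214 → 59 bp
Sorted largest to smallest: 137, 59, 18 bp.

137, 59, 18 bp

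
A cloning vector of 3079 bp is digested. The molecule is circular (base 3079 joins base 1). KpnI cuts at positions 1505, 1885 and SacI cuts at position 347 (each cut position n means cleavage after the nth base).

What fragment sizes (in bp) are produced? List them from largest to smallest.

Combined cut positions (sorted): 347, 1505, 1885.
Circular molecule, 3 cuts → 3 fragments:
  1505 − 347 = 1158 bp
  1885 − 1505 = 380 bp
  wrap: 3079 − 1885 + 347 = 1541 bp
Sorted largest to smallest: 1541, 1158, 380 bp.

1541, 1158, 380 bp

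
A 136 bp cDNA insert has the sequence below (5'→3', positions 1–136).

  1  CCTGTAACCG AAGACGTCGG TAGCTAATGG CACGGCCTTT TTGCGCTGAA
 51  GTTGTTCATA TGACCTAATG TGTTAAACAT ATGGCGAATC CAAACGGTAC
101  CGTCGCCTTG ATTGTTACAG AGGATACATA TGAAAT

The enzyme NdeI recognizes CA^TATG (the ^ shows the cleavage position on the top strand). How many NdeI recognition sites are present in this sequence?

CATATG occurs starting at positions 57, 78, 127.
NdeI cuts at 3 sites.

3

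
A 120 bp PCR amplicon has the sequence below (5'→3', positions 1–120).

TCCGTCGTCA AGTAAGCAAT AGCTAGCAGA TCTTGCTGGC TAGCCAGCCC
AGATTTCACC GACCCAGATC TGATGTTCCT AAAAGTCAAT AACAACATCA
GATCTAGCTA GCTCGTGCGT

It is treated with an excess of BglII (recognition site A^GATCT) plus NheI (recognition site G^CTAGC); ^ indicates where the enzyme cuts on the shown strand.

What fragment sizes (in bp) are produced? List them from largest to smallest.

34, 27, 22, 13, 11, 7, 6 bp

BglII sites (AGATCT) start at positions 28, 66, 100.
BglII cuts after the first base of each site, so after positions 28, 66, 100.
NheI sites (GCTAGC) start at positions 22, 39, 107.
NheI cuts after the first base of each site, so after positions 22, 39, 107.
Combined cut positions: 22, 28, 39, 66, 100, 107.
Linear molecule, 6 cuts → 7 fragments:
  1–22 → 22 bp
  23–28 → 6 bp
  29–39 → 11 bp
  40–66 → 27 bp
  67–100 → 34 bp
  101–107 → 7 bp
  108–120 → 13 bp
Sorted largest to smallest: 34, 27, 22, 13, 11, 7, 6 bp.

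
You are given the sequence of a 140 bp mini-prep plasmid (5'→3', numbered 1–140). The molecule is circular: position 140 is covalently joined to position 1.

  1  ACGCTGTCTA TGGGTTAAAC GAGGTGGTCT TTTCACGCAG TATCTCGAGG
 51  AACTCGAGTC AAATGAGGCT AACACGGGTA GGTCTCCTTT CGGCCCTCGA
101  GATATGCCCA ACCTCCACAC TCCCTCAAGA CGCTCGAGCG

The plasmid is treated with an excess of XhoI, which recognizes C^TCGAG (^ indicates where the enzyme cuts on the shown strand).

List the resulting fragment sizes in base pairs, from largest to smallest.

51, 43, 37, 9 bp

XhoI sites (CTCGAG) start at positions 44, 53, 96, 133.
XhoI cuts after the first base of each site, so after positions 44, 53, 96, 133.
Circular molecule, 4 cuts → 4 fragments:
  45–53 → 9 bp
  54–96 → 43 bp
  97–133 → 37 bp
  134–140 then 1–44 → 7 + 44 = 51 bp
Sorted largest to smallest: 51, 43, 37, 9 bp.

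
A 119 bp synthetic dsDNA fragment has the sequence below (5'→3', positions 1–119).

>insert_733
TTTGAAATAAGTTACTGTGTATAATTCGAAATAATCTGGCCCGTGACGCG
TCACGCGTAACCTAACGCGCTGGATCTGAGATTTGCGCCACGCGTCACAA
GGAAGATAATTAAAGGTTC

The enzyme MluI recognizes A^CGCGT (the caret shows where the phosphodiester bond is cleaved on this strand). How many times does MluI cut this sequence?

3

ACGCGT occurs starting at positions 46, 53, 90.
MluI cuts at 3 sites.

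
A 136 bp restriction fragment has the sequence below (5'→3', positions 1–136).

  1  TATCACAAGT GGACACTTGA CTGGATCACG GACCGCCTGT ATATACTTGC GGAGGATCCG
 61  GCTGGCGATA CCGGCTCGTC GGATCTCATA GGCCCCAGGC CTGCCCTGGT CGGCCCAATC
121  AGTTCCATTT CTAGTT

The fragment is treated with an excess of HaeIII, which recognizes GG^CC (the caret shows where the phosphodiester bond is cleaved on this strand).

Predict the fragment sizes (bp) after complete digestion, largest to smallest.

HaeIII sites (GGCC) start at positions 91, 98, 112.
HaeIII cuts after base 2 of each site, so after positions 92, 99, 113.
Linear molecule, 3 cuts → 4 fragments:
  1–92 → 92 bp
  93–99 → 7 bp
  100–113 → 14 bp
  114–136 → 23 bp
Sorted largest to smallest: 92, 23, 14, 7 bp.

92, 23, 14, 7 bp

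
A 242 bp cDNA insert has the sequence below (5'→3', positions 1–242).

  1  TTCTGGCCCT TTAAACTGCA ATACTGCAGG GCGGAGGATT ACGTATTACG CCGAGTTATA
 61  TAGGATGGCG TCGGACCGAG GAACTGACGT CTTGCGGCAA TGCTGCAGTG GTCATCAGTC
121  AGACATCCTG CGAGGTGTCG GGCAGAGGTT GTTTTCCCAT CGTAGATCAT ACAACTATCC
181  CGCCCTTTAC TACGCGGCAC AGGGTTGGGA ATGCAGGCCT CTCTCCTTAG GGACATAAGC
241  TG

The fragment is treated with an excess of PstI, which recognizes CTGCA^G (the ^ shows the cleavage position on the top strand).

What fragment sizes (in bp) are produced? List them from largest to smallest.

135, 79, 28 bp

PstI sites (CTGCAG) start at positions 24, 103.
PstI cuts after base 5 of each site (before the last base), so after positions 28, 107.
Linear molecule, 2 cuts → 3 fragments:
  1–28 → 28 bp
  29–107 → 79 bp
  108–242 → 135 bp
Sorted largest to smallest: 135, 79, 28 bp.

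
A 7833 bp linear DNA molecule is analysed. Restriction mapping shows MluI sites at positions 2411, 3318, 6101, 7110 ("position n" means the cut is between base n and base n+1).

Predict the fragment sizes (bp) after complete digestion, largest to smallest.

Linear molecule, 4 cuts → 5 fragments:
  2411 − 0 = 2411 bp
  3318 − 2411 = 907 bp
  6101 − 3318 = 2783 bp
  7110 − 6101 = 1009 bp
  7833 − 7110 = 723 bp
Sorted largest to smallest: 2783, 2411, 1009, 907, 723 bp.

2783, 2411, 1009, 907, 723 bp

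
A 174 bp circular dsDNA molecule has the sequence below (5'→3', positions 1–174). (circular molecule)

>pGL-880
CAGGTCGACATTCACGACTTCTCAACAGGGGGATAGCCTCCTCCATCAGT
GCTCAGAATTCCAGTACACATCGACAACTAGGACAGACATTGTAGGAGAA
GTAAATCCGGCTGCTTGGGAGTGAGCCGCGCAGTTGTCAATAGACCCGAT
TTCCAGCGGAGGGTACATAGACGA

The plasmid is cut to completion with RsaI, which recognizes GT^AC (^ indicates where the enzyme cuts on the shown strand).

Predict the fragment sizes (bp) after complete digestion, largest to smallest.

RsaI sites (GTAC) start at positions 64, 163.
RsaI cuts after base 2 of each site, so after positions 65, 164.
Circular molecule, 2 cuts → 2 fragments:
  66–164 → 99 bp
  165–174 then 1–65 → 10 + 65 = 75 bp
Sorted largest to smallest: 99, 75 bp.

99, 75 bp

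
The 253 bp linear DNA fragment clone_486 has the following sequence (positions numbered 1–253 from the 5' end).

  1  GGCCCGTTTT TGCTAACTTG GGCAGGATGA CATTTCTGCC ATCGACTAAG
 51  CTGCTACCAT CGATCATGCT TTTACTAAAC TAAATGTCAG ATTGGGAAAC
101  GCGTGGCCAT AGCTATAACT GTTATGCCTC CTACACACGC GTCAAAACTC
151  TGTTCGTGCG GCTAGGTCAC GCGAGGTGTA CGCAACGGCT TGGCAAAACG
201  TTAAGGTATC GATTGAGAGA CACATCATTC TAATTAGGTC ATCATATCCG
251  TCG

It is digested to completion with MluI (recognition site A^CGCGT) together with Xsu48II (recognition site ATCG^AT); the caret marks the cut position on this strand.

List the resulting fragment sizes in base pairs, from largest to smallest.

MluI sites (ACGCGT) start at positions 99, 137.
MluI cuts after the first base of each site, so after positions 99, 137.
Xsu48II sites (ATCGAT) start at positions 59, 208.
Xsu48II cuts after base 4 of each site, so after positions 62, 211.
Combined cut positions: 62, 99, 137, 211.
Linear molecule, 4 cuts → 5 fragments:
  1–62 → 62 bp
  63–99 → 37 bp
  100–137 → 38 bp
  138–211 → 74 bp
  212–253 → 42 bp
Sorted largest to smallest: 74, 62, 42, 38, 37 bp.

74, 62, 42, 38, 37 bp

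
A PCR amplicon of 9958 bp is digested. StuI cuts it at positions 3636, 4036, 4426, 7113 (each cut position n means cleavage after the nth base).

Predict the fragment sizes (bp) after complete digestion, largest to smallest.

Linear molecule, 4 cuts → 5 fragments:
  3636 − 0 = 3636 bp
  4036 − 3636 = 400 bp
  4426 − 4036 = 390 bp
  7113 − 4426 = 2687 bp
  9958 − 7113 = 2845 bp
Sorted largest to smallest: 3636, 2845, 2687, 400, 390 bp.

3636, 2845, 2687, 400, 390 bp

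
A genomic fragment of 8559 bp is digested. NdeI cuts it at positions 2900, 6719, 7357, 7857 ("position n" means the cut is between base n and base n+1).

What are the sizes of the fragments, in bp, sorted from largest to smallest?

3819, 2900, 702, 638, 500 bp

Linear molecule, 4 cuts → 5 fragments:
  2900 − 0 = 2900 bp
  6719 − 2900 = 3819 bp
  7357 − 6719 = 638 bp
  7857 − 7357 = 500 bp
  8559 − 7857 = 702 bp
Sorted largest to smallest: 3819, 2900, 702, 638, 500 bp.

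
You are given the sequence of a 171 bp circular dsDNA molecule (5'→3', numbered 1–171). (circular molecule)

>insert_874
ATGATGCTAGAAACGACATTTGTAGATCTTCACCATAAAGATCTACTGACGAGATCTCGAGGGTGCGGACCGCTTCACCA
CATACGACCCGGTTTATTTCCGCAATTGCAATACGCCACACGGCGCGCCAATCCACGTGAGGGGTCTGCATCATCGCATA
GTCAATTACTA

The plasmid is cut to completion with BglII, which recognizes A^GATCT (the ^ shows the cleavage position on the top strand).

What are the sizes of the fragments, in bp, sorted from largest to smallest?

BglII sites (AGATCT) start at positions 24, 39, 52.
BglII cuts after the first base of each site, so after positions 24, 39, 52.
Circular molecule, 3 cuts → 3 fragments:
  25–39 → 15 bp
  40–52 → 13 bp
  53–171 then 1–24 → 119 + 24 = 143 bp
Sorted largest to smallest: 143, 15, 13 bp.

143, 15, 13 bp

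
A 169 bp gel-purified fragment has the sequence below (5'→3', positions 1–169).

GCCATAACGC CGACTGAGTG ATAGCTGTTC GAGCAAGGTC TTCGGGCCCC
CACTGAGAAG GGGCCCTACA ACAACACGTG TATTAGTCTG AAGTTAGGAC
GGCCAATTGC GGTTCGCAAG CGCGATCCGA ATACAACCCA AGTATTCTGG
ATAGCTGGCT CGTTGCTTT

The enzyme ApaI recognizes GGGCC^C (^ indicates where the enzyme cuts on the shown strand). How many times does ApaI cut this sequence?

2

GGGCCC occurs starting at positions 44, 61.
ApaI cuts at 2 sites.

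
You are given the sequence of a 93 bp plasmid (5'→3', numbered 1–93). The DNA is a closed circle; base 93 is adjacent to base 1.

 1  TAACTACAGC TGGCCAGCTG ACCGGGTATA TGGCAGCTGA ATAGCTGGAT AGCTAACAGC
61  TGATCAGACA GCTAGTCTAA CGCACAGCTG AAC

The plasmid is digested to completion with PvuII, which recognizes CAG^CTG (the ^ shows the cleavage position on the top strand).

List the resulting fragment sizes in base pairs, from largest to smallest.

28, 23, 19, 15, 8 bp

PvuII sites (CAGCTG) start at positions 7, 15, 34, 57, 85.
PvuII cuts after base 3 of each site, so after positions 9, 17, 36, 59, 87.
Circular molecule, 5 cuts → 5 fragments:
  10–17 → 8 bp
  18–36 → 19 bp
  37–59 → 23 bp
  60–87 → 28 bp
  88–93 then 1–9 → 6 + 9 = 15 bp
Sorted largest to smallest: 28, 23, 19, 15, 8 bp.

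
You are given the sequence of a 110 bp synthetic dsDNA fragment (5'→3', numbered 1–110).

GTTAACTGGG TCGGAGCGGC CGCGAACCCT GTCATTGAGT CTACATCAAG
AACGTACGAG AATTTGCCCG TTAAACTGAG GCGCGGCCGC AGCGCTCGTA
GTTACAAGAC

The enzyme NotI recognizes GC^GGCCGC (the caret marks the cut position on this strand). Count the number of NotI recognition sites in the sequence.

2

GCGGCCGC occurs starting at positions 16, 83.
NotI cuts at 2 sites.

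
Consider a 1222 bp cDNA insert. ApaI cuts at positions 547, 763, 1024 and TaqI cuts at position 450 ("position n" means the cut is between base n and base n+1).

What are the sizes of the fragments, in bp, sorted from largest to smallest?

Combined cut positions (sorted): 450, 547, 763, 1024.
Linear molecule, 4 cuts → 5 fragments:
  450 − 0 = 450 bp
  547 − 450 = 97 bp
  763 − 547 = 216 bp
  1024 − 763 = 261 bp
  1222 − 1024 = 198 bp
Sorted largest to smallest: 450, 261, 216, 198, 97 bp.

450, 261, 216, 198, 97 bp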